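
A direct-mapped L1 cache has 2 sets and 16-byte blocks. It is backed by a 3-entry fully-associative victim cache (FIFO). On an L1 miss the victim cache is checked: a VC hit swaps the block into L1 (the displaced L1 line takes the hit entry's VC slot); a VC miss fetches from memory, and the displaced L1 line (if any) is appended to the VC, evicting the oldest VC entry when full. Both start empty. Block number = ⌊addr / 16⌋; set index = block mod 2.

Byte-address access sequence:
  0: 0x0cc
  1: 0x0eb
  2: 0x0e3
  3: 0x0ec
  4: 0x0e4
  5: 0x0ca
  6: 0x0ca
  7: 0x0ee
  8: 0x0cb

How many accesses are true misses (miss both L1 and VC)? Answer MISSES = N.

MISSES = 2

#0 0xcc→b12/s0 MISS; vc=[]
#1 0xeb→b14/s0 MISS; vc=[12]
#2 0xe3→b14/s0 L1-HIT; vc=[12]
#3 0xec→b14/s0 L1-HIT; vc=[12]
#4 0xe4→b14/s0 L1-HIT; vc=[12]
#5 0xca→b12/s0 VC-HIT; vc=[14]
#6 0xca→b12/s0 L1-HIT; vc=[14]
#7 0xee→b14/s0 VC-HIT; vc=[12]
#8 0xcb→b12/s0 VC-HIT; vc=[14]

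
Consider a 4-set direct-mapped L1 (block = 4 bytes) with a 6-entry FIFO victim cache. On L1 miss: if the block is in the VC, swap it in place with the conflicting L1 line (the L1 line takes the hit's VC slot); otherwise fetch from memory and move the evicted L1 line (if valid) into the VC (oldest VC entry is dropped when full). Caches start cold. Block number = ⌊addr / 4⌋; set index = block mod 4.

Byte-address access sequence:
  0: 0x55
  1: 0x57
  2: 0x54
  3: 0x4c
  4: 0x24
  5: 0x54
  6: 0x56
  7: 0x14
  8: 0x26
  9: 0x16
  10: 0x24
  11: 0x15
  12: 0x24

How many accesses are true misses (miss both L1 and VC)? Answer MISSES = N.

0: 0x55 (blk 21, set 1) → MISS  vc=[]
1: 0x57 (blk 21, set 1) → L1-HIT  vc=[]
2: 0x54 (blk 21, set 1) → L1-HIT  vc=[]
3: 0x4c (blk 19, set 3) → MISS  vc=[]
4: 0x24 (blk 9, set 1) → MISS  vc=[21]
5: 0x54 (blk 21, set 1) → VC-HIT  vc=[9]
6: 0x56 (blk 21, set 1) → L1-HIT  vc=[9]
7: 0x14 (blk 5, set 1) → MISS  vc=[9, 21]
8: 0x26 (blk 9, set 1) → VC-HIT  vc=[5, 21]
9: 0x16 (blk 5, set 1) → VC-HIT  vc=[9, 21]
10: 0x24 (blk 9, set 1) → VC-HIT  vc=[5, 21]
11: 0x15 (blk 5, set 1) → VC-HIT  vc=[9, 21]
12: 0x24 (blk 9, set 1) → VC-HIT  vc=[5, 21]

MISSES = 4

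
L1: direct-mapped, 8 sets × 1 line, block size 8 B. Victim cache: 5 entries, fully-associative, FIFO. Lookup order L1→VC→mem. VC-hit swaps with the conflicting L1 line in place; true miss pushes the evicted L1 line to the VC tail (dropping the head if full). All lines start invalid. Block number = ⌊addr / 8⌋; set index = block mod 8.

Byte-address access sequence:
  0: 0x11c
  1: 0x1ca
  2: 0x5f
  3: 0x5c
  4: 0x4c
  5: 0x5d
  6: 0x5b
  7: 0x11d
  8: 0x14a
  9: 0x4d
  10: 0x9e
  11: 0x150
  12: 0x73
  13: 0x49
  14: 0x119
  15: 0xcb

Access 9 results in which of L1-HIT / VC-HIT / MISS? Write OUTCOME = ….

  [0] addr=0x11c blk=35 s=3: MISS | VC []
  [1] addr=0x1ca blk=57 s=1: MISS | VC []
  [2] addr=0x5f blk=11 s=3: MISS | VC [35]
  [3] addr=0x5c blk=11 s=3: L1-HIT | VC [35]
  [4] addr=0x4c blk=9 s=1: MISS | VC [35, 57]
  [5] addr=0x5d blk=11 s=3: L1-HIT | VC [35, 57]
  [6] addr=0x5b blk=11 s=3: L1-HIT | VC [35, 57]
  [7] addr=0x11d blk=35 s=3: VC-HIT | VC [11, 57]
  [8] addr=0x14a blk=41 s=1: MISS | VC [11, 57, 9]
  [9] addr=0x4d blk=9 s=1: VC-HIT | VC [11, 57, 41]
  [10] addr=0x9e blk=19 s=3: MISS | VC [11, 57, 41, 35]
  [11] addr=0x150 blk=42 s=2: MISS | VC [11, 57, 41, 35]
  [12] addr=0x73 blk=14 s=6: MISS | VC [11, 57, 41, 35]
  [13] addr=0x49 blk=9 s=1: L1-HIT | VC [11, 57, 41, 35]
  [14] addr=0x119 blk=35 s=3: VC-HIT | VC [11, 57, 41, 19]
  [15] addr=0xcb blk=25 s=1: MISS | VC [11, 57, 41, 19, 9]

OUTCOME = VC-HIT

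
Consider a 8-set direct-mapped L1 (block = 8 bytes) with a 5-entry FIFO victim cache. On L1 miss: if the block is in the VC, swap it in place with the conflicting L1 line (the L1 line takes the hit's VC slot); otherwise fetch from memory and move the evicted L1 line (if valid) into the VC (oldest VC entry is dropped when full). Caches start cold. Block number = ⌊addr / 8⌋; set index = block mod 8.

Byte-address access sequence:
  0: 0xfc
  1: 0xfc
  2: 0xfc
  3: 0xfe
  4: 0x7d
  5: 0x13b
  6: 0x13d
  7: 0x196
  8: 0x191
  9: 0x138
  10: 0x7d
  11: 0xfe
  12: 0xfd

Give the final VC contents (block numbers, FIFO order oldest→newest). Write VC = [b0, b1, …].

0: 0xfc (blk 31, set 7) → MISS  vc=[]
1: 0xfc (blk 31, set 7) → L1-HIT  vc=[]
2: 0xfc (blk 31, set 7) → L1-HIT  vc=[]
3: 0xfe (blk 31, set 7) → L1-HIT  vc=[]
4: 0x7d (blk 15, set 7) → MISS  vc=[31]
5: 0x13b (blk 39, set 7) → MISS  vc=[31, 15]
6: 0x13d (blk 39, set 7) → L1-HIT  vc=[31, 15]
7: 0x196 (blk 50, set 2) → MISS  vc=[31, 15]
8: 0x191 (blk 50, set 2) → L1-HIT  vc=[31, 15]
9: 0x138 (blk 39, set 7) → L1-HIT  vc=[31, 15]
10: 0x7d (blk 15, set 7) → VC-HIT  vc=[31, 39]
11: 0xfe (blk 31, set 7) → VC-HIT  vc=[15, 39]
12: 0xfd (blk 31, set 7) → L1-HIT  vc=[15, 39]

VC = [15, 39]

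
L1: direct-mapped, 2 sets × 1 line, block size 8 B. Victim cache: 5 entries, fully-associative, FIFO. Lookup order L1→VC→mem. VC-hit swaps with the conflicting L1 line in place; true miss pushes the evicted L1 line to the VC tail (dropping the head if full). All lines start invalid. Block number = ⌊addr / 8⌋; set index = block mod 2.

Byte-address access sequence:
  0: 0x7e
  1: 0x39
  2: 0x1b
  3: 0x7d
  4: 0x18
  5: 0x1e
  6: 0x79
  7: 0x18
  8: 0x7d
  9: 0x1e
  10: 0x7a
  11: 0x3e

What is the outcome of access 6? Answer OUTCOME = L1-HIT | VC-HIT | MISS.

#0 0x7e→b15/s1 MISS; vc=[]
#1 0x39→b7/s1 MISS; vc=[15]
#2 0x1b→b3/s1 MISS; vc=[15,7]
#3 0x7d→b15/s1 VC-HIT; vc=[3,7]
#4 0x18→b3/s1 VC-HIT; vc=[15,7]
#5 0x1e→b3/s1 L1-HIT; vc=[15,7]
#6 0x79→b15/s1 VC-HIT; vc=[3,7]
#7 0x18→b3/s1 VC-HIT; vc=[15,7]
#8 0x7d→b15/s1 VC-HIT; vc=[3,7]
#9 0x1e→b3/s1 VC-HIT; vc=[15,7]
#10 0x7a→b15/s1 VC-HIT; vc=[3,7]
#11 0x3e→b7/s1 VC-HIT; vc=[3,15]

OUTCOME = VC-HIT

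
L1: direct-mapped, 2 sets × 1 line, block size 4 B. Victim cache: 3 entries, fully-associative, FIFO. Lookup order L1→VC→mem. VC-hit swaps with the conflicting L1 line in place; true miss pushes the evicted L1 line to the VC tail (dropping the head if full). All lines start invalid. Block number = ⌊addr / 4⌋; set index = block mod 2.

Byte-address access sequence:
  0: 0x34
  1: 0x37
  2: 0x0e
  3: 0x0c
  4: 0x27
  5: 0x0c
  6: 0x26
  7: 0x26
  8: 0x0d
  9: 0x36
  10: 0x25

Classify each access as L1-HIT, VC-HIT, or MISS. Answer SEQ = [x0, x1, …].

SEQ = [MISS, L1-HIT, MISS, L1-HIT, MISS, VC-HIT, VC-HIT, L1-HIT, VC-HIT, VC-HIT, VC-HIT]

0: 0x34 (blk 13, set 1) → MISS  vc=[]
1: 0x37 (blk 13, set 1) → L1-HIT  vc=[]
2: 0xe (blk 3, set 1) → MISS  vc=[13]
3: 0xc (blk 3, set 1) → L1-HIT  vc=[13]
4: 0x27 (blk 9, set 1) → MISS  vc=[13, 3]
5: 0xc (blk 3, set 1) → VC-HIT  vc=[13, 9]
6: 0x26 (blk 9, set 1) → VC-HIT  vc=[13, 3]
7: 0x26 (blk 9, set 1) → L1-HIT  vc=[13, 3]
8: 0xd (blk 3, set 1) → VC-HIT  vc=[13, 9]
9: 0x36 (blk 13, set 1) → VC-HIT  vc=[3, 9]
10: 0x25 (blk 9, set 1) → VC-HIT  vc=[3, 13]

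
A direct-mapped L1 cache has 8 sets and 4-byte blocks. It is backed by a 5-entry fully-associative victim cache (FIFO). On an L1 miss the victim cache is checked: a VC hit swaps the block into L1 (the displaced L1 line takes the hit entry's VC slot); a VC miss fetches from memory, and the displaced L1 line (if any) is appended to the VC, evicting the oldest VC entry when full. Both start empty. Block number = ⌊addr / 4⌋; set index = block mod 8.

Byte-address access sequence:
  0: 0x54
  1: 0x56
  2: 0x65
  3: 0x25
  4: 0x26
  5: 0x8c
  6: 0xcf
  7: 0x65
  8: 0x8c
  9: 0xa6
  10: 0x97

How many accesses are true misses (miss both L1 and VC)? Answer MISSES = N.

  [0] addr=0x54 blk=21 s=5: MISS | VC []
  [1] addr=0x56 blk=21 s=5: L1-HIT | VC []
  [2] addr=0x65 blk=25 s=1: MISS | VC []
  [3] addr=0x25 blk=9 s=1: MISS | VC [25]
  [4] addr=0x26 blk=9 s=1: L1-HIT | VC [25]
  [5] addr=0x8c blk=35 s=3: MISS | VC [25]
  [6] addr=0xcf blk=51 s=3: MISS | VC [25, 35]
  [7] addr=0x65 blk=25 s=1: VC-HIT | VC [9, 35]
  [8] addr=0x8c blk=35 s=3: VC-HIT | VC [9, 51]
  [9] addr=0xa6 blk=41 s=1: MISS | VC [9, 51, 25]
  [10] addr=0x97 blk=37 s=5: MISS | VC [9, 51, 25, 21]

MISSES = 7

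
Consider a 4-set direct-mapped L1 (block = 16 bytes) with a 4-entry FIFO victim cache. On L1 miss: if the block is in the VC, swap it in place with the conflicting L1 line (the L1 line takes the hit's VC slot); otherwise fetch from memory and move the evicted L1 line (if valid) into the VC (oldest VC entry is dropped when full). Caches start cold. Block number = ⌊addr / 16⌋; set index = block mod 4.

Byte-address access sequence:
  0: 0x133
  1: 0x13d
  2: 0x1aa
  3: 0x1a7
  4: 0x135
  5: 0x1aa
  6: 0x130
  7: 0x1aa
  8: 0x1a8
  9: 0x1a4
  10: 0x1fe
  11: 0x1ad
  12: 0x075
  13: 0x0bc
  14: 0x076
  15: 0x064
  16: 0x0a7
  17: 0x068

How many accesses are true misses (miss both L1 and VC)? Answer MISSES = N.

MISSES = 7

0: 0x133 (blk 19, set 3) → MISS  vc=[]
1: 0x13d (blk 19, set 3) → L1-HIT  vc=[]
2: 0x1aa (blk 26, set 2) → MISS  vc=[]
3: 0x1a7 (blk 26, set 2) → L1-HIT  vc=[]
4: 0x135 (blk 19, set 3) → L1-HIT  vc=[]
5: 0x1aa (blk 26, set 2) → L1-HIT  vc=[]
6: 0x130 (blk 19, set 3) → L1-HIT  vc=[]
7: 0x1aa (blk 26, set 2) → L1-HIT  vc=[]
8: 0x1a8 (blk 26, set 2) → L1-HIT  vc=[]
9: 0x1a4 (blk 26, set 2) → L1-HIT  vc=[]
10: 0x1fe (blk 31, set 3) → MISS  vc=[19]
11: 0x1ad (blk 26, set 2) → L1-HIT  vc=[19]
12: 0x75 (blk 7, set 3) → MISS  vc=[19, 31]
13: 0xbc (blk 11, set 3) → MISS  vc=[19, 31, 7]
14: 0x76 (blk 7, set 3) → VC-HIT  vc=[19, 31, 11]
15: 0x64 (blk 6, set 2) → MISS  vc=[19, 31, 11, 26]
16: 0xa7 (blk 10, set 2) → MISS  vc=[31, 11, 26, 6]
17: 0x68 (blk 6, set 2) → VC-HIT  vc=[31, 11, 26, 10]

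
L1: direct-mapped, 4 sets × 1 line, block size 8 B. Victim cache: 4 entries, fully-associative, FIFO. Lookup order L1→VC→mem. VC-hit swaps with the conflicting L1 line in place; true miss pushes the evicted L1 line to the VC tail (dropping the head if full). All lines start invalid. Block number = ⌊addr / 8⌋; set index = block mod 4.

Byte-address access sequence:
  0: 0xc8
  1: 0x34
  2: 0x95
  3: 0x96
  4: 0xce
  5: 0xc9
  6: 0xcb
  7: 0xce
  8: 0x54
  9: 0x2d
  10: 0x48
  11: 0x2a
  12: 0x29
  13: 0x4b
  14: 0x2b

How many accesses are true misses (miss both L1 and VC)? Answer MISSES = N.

#0 0xc8→b25/s1 MISS; vc=[]
#1 0x34→b6/s2 MISS; vc=[]
#2 0x95→b18/s2 MISS; vc=[6]
#3 0x96→b18/s2 L1-HIT; vc=[6]
#4 0xce→b25/s1 L1-HIT; vc=[6]
#5 0xc9→b25/s1 L1-HIT; vc=[6]
#6 0xcb→b25/s1 L1-HIT; vc=[6]
#7 0xce→b25/s1 L1-HIT; vc=[6]
#8 0x54→b10/s2 MISS; vc=[6,18]
#9 0x2d→b5/s1 MISS; vc=[6,18,25]
#10 0x48→b9/s1 MISS; vc=[6,18,25,5]
#11 0x2a→b5/s1 VC-HIT; vc=[6,18,25,9]
#12 0x29→b5/s1 L1-HIT; vc=[6,18,25,9]
#13 0x4b→b9/s1 VC-HIT; vc=[6,18,25,5]
#14 0x2b→b5/s1 VC-HIT; vc=[6,18,25,9]

MISSES = 6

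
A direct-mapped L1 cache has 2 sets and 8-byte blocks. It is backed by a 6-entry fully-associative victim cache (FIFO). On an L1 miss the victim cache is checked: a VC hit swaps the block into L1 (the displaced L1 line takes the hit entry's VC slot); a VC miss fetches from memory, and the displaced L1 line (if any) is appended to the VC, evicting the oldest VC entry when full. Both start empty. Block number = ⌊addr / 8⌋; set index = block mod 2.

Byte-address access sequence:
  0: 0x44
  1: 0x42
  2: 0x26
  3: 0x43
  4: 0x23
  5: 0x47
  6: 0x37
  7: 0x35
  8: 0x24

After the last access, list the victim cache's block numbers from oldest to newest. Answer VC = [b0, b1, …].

  [0] addr=0x44 blk=8 s=0: MISS | VC []
  [1] addr=0x42 blk=8 s=0: L1-HIT | VC []
  [2] addr=0x26 blk=4 s=0: MISS | VC [8]
  [3] addr=0x43 blk=8 s=0: VC-HIT | VC [4]
  [4] addr=0x23 blk=4 s=0: VC-HIT | VC [8]
  [5] addr=0x47 blk=8 s=0: VC-HIT | VC [4]
  [6] addr=0x37 blk=6 s=0: MISS | VC [4, 8]
  [7] addr=0x35 blk=6 s=0: L1-HIT | VC [4, 8]
  [8] addr=0x24 blk=4 s=0: VC-HIT | VC [6, 8]

VC = [6, 8]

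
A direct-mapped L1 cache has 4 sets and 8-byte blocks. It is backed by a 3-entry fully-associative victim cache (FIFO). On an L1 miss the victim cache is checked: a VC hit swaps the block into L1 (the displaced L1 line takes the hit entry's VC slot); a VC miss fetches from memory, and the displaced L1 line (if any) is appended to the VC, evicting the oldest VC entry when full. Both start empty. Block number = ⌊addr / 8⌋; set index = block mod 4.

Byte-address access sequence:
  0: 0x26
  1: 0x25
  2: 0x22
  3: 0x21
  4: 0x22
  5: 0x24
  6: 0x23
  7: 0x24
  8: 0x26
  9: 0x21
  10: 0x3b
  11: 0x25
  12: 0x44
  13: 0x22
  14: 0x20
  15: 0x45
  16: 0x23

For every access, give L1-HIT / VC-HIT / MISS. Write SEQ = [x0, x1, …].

SEQ = [MISS, L1-HIT, L1-HIT, L1-HIT, L1-HIT, L1-HIT, L1-HIT, L1-HIT, L1-HIT, L1-HIT, MISS, L1-HIT, MISS, VC-HIT, L1-HIT, VC-HIT, VC-HIT]

0: 0x26 (blk 4, set 0) → MISS  vc=[]
1: 0x25 (blk 4, set 0) → L1-HIT  vc=[]
2: 0x22 (blk 4, set 0) → L1-HIT  vc=[]
3: 0x21 (blk 4, set 0) → L1-HIT  vc=[]
4: 0x22 (blk 4, set 0) → L1-HIT  vc=[]
5: 0x24 (blk 4, set 0) → L1-HIT  vc=[]
6: 0x23 (blk 4, set 0) → L1-HIT  vc=[]
7: 0x24 (blk 4, set 0) → L1-HIT  vc=[]
8: 0x26 (blk 4, set 0) → L1-HIT  vc=[]
9: 0x21 (blk 4, set 0) → L1-HIT  vc=[]
10: 0x3b (blk 7, set 3) → MISS  vc=[]
11: 0x25 (blk 4, set 0) → L1-HIT  vc=[]
12: 0x44 (blk 8, set 0) → MISS  vc=[4]
13: 0x22 (blk 4, set 0) → VC-HIT  vc=[8]
14: 0x20 (blk 4, set 0) → L1-HIT  vc=[8]
15: 0x45 (blk 8, set 0) → VC-HIT  vc=[4]
16: 0x23 (blk 4, set 0) → VC-HIT  vc=[8]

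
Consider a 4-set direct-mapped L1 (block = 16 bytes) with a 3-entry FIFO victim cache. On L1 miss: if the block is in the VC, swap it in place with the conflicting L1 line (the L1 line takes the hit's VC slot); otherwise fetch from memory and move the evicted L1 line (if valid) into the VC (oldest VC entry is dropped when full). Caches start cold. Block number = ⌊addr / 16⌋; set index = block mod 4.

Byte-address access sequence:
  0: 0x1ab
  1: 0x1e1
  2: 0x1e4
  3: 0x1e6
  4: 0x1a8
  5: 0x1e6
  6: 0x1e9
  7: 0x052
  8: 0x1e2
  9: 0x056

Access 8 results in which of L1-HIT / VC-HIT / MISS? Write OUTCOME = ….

0: 0x1ab (blk 26, set 2) → MISS  vc=[]
1: 0x1e1 (blk 30, set 2) → MISS  vc=[26]
2: 0x1e4 (blk 30, set 2) → L1-HIT  vc=[26]
3: 0x1e6 (blk 30, set 2) → L1-HIT  vc=[26]
4: 0x1a8 (blk 26, set 2) → VC-HIT  vc=[30]
5: 0x1e6 (blk 30, set 2) → VC-HIT  vc=[26]
6: 0x1e9 (blk 30, set 2) → L1-HIT  vc=[26]
7: 0x52 (blk 5, set 1) → MISS  vc=[26]
8: 0x1e2 (blk 30, set 2) → L1-HIT  vc=[26]
9: 0x56 (blk 5, set 1) → L1-HIT  vc=[26]

OUTCOME = L1-HIT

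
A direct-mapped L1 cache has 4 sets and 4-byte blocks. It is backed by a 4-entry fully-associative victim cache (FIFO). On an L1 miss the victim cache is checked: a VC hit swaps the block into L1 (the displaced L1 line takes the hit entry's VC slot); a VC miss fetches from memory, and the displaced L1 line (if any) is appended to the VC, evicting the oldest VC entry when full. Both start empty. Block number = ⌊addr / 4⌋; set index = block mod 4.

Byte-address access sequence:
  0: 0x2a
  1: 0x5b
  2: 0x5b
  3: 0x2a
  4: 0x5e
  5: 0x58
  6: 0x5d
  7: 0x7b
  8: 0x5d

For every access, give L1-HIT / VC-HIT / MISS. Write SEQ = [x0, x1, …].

SEQ = [MISS, MISS, L1-HIT, VC-HIT, MISS, VC-HIT, L1-HIT, MISS, L1-HIT]

#0 0x2a→b10/s2 MISS; vc=[]
#1 0x5b→b22/s2 MISS; vc=[10]
#2 0x5b→b22/s2 L1-HIT; vc=[10]
#3 0x2a→b10/s2 VC-HIT; vc=[22]
#4 0x5e→b23/s3 MISS; vc=[22]
#5 0x58→b22/s2 VC-HIT; vc=[10]
#6 0x5d→b23/s3 L1-HIT; vc=[10]
#7 0x7b→b30/s2 MISS; vc=[10,22]
#8 0x5d→b23/s3 L1-HIT; vc=[10,22]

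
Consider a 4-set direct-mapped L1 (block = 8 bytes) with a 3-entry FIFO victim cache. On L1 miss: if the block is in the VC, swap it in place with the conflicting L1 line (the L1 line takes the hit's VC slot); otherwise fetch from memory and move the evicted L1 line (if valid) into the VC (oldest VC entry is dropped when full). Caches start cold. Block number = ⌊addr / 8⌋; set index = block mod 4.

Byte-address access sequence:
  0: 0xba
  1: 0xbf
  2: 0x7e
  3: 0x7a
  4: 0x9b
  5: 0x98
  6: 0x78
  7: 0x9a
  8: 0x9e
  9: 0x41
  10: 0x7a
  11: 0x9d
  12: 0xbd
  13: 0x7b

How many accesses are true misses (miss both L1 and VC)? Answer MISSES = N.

MISSES = 4

0: 0xba (blk 23, set 3) → MISS  vc=[]
1: 0xbf (blk 23, set 3) → L1-HIT  vc=[]
2: 0x7e (blk 15, set 3) → MISS  vc=[23]
3: 0x7a (blk 15, set 3) → L1-HIT  vc=[23]
4: 0x9b (blk 19, set 3) → MISS  vc=[23, 15]
5: 0x98 (blk 19, set 3) → L1-HIT  vc=[23, 15]
6: 0x78 (blk 15, set 3) → VC-HIT  vc=[23, 19]
7: 0x9a (blk 19, set 3) → VC-HIT  vc=[23, 15]
8: 0x9e (blk 19, set 3) → L1-HIT  vc=[23, 15]
9: 0x41 (blk 8, set 0) → MISS  vc=[23, 15]
10: 0x7a (blk 15, set 3) → VC-HIT  vc=[23, 19]
11: 0x9d (blk 19, set 3) → VC-HIT  vc=[23, 15]
12: 0xbd (blk 23, set 3) → VC-HIT  vc=[19, 15]
13: 0x7b (blk 15, set 3) → VC-HIT  vc=[19, 23]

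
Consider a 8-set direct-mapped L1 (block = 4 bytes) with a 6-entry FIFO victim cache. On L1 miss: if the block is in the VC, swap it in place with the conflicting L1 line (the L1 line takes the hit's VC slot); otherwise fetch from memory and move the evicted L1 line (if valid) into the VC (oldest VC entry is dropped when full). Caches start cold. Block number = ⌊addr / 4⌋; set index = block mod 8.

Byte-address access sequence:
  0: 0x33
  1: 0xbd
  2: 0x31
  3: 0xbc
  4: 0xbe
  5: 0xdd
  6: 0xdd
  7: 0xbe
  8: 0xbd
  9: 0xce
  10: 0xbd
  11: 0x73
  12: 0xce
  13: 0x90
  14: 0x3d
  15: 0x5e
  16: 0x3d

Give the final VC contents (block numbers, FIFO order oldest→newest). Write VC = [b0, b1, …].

VC = [55, 12, 28, 47, 23]

0: 0x33 (blk 12, set 4) → MISS  vc=[]
1: 0xbd (blk 47, set 7) → MISS  vc=[]
2: 0x31 (blk 12, set 4) → L1-HIT  vc=[]
3: 0xbc (blk 47, set 7) → L1-HIT  vc=[]
4: 0xbe (blk 47, set 7) → L1-HIT  vc=[]
5: 0xdd (blk 55, set 7) → MISS  vc=[47]
6: 0xdd (blk 55, set 7) → L1-HIT  vc=[47]
7: 0xbe (blk 47, set 7) → VC-HIT  vc=[55]
8: 0xbd (blk 47, set 7) → L1-HIT  vc=[55]
9: 0xce (blk 51, set 3) → MISS  vc=[55]
10: 0xbd (blk 47, set 7) → L1-HIT  vc=[55]
11: 0x73 (blk 28, set 4) → MISS  vc=[55, 12]
12: 0xce (blk 51, set 3) → L1-HIT  vc=[55, 12]
13: 0x90 (blk 36, set 4) → MISS  vc=[55, 12, 28]
14: 0x3d (blk 15, set 7) → MISS  vc=[55, 12, 28, 47]
15: 0x5e (blk 23, set 7) → MISS  vc=[55, 12, 28, 47, 15]
16: 0x3d (blk 15, set 7) → VC-HIT  vc=[55, 12, 28, 47, 23]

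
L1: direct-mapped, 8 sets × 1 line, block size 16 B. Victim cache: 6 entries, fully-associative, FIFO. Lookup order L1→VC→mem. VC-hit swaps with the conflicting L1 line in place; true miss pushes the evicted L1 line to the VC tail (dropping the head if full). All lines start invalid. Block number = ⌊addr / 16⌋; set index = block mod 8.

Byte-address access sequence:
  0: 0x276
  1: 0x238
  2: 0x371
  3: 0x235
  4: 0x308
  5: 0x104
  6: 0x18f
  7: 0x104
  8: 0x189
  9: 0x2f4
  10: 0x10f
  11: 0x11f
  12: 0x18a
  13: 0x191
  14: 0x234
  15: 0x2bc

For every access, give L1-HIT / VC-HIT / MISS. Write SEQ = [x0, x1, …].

0: 0x276 (blk 39, set 7) → MISS  vc=[]
1: 0x238 (blk 35, set 3) → MISS  vc=[]
2: 0x371 (blk 55, set 7) → MISS  vc=[39]
3: 0x235 (blk 35, set 3) → L1-HIT  vc=[39]
4: 0x308 (blk 48, set 0) → MISS  vc=[39]
5: 0x104 (blk 16, set 0) → MISS  vc=[39, 48]
6: 0x18f (blk 24, set 0) → MISS  vc=[39, 48, 16]
7: 0x104 (blk 16, set 0) → VC-HIT  vc=[39, 48, 24]
8: 0x189 (blk 24, set 0) → VC-HIT  vc=[39, 48, 16]
9: 0x2f4 (blk 47, set 7) → MISS  vc=[39, 48, 16, 55]
10: 0x10f (blk 16, set 0) → VC-HIT  vc=[39, 48, 24, 55]
11: 0x11f (blk 17, set 1) → MISS  vc=[39, 48, 24, 55]
12: 0x18a (blk 24, set 0) → VC-HIT  vc=[39, 48, 16, 55]
13: 0x191 (blk 25, set 1) → MISS  vc=[39, 48, 16, 55, 17]
14: 0x234 (blk 35, set 3) → L1-HIT  vc=[39, 48, 16, 55, 17]
15: 0x2bc (blk 43, set 3) → MISS  vc=[39, 48, 16, 55, 17, 35]

SEQ = [MISS, MISS, MISS, L1-HIT, MISS, MISS, MISS, VC-HIT, VC-HIT, MISS, VC-HIT, MISS, VC-HIT, MISS, L1-HIT, MISS]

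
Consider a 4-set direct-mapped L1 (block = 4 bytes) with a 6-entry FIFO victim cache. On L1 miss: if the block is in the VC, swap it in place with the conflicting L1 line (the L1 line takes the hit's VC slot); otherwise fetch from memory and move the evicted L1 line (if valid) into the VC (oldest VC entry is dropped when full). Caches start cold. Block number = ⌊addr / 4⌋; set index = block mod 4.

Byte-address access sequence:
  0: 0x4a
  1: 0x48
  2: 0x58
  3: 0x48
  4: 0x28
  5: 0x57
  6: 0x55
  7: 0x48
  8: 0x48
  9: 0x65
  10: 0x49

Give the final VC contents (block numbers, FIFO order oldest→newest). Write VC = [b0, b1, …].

VC = [22, 10, 21]

  [0] addr=0x4a blk=18 s=2: MISS | VC []
  [1] addr=0x48 blk=18 s=2: L1-HIT | VC []
  [2] addr=0x58 blk=22 s=2: MISS | VC [18]
  [3] addr=0x48 blk=18 s=2: VC-HIT | VC [22]
  [4] addr=0x28 blk=10 s=2: MISS | VC [22, 18]
  [5] addr=0x57 blk=21 s=1: MISS | VC [22, 18]
  [6] addr=0x55 blk=21 s=1: L1-HIT | VC [22, 18]
  [7] addr=0x48 blk=18 s=2: VC-HIT | VC [22, 10]
  [8] addr=0x48 blk=18 s=2: L1-HIT | VC [22, 10]
  [9] addr=0x65 blk=25 s=1: MISS | VC [22, 10, 21]
  [10] addr=0x49 blk=18 s=2: L1-HIT | VC [22, 10, 21]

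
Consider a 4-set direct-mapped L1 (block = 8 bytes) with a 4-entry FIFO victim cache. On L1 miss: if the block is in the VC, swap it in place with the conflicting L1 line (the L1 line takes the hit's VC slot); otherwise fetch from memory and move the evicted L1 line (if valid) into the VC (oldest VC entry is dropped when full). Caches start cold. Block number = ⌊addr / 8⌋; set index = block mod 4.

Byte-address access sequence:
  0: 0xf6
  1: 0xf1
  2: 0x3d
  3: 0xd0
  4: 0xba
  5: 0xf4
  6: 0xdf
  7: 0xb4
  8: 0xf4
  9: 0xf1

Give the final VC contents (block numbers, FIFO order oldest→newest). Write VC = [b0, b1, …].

0: 0xf6 (blk 30, set 2) → MISS  vc=[]
1: 0xf1 (blk 30, set 2) → L1-HIT  vc=[]
2: 0x3d (blk 7, set 3) → MISS  vc=[]
3: 0xd0 (blk 26, set 2) → MISS  vc=[30]
4: 0xba (blk 23, set 3) → MISS  vc=[30, 7]
5: 0xf4 (blk 30, set 2) → VC-HIT  vc=[26, 7]
6: 0xdf (blk 27, set 3) → MISS  vc=[26, 7, 23]
7: 0xb4 (blk 22, set 2) → MISS  vc=[26, 7, 23, 30]
8: 0xf4 (blk 30, set 2) → VC-HIT  vc=[26, 7, 23, 22]
9: 0xf1 (blk 30, set 2) → L1-HIT  vc=[26, 7, 23, 22]

VC = [26, 7, 23, 22]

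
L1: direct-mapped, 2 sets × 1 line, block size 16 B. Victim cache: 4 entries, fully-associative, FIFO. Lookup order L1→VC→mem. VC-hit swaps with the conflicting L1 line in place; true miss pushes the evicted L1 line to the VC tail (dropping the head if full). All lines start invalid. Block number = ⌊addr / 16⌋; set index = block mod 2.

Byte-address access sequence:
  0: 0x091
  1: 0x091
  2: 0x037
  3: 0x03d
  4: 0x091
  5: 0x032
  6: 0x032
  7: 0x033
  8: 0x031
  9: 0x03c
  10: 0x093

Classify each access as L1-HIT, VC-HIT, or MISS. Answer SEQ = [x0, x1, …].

SEQ = [MISS, L1-HIT, MISS, L1-HIT, VC-HIT, VC-HIT, L1-HIT, L1-HIT, L1-HIT, L1-HIT, VC-HIT]

  [0] addr=0x91 blk=9 s=1: MISS | VC []
  [1] addr=0x91 blk=9 s=1: L1-HIT | VC []
  [2] addr=0x37 blk=3 s=1: MISS | VC [9]
  [3] addr=0x3d blk=3 s=1: L1-HIT | VC [9]
  [4] addr=0x91 blk=9 s=1: VC-HIT | VC [3]
  [5] addr=0x32 blk=3 s=1: VC-HIT | VC [9]
  [6] addr=0x32 blk=3 s=1: L1-HIT | VC [9]
  [7] addr=0x33 blk=3 s=1: L1-HIT | VC [9]
  [8] addr=0x31 blk=3 s=1: L1-HIT | VC [9]
  [9] addr=0x3c blk=3 s=1: L1-HIT | VC [9]
  [10] addr=0x93 blk=9 s=1: VC-HIT | VC [3]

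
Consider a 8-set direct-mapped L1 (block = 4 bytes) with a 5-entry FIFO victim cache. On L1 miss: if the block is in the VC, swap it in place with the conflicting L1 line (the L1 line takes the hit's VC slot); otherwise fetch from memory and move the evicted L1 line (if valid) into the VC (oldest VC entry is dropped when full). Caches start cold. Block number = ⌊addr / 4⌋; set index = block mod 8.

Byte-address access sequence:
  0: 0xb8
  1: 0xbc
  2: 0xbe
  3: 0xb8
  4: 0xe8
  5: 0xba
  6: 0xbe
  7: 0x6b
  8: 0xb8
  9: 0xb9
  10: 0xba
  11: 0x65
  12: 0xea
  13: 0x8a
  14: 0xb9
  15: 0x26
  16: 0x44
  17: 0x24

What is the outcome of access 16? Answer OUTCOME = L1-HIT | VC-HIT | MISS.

0: 0xb8 (blk 46, set 6) → MISS  vc=[]
1: 0xbc (blk 47, set 7) → MISS  vc=[]
2: 0xbe (blk 47, set 7) → L1-HIT  vc=[]
3: 0xb8 (blk 46, set 6) → L1-HIT  vc=[]
4: 0xe8 (blk 58, set 2) → MISS  vc=[]
5: 0xba (blk 46, set 6) → L1-HIT  vc=[]
6: 0xbe (blk 47, set 7) → L1-HIT  vc=[]
7: 0x6b (blk 26, set 2) → MISS  vc=[58]
8: 0xb8 (blk 46, set 6) → L1-HIT  vc=[58]
9: 0xb9 (blk 46, set 6) → L1-HIT  vc=[58]
10: 0xba (blk 46, set 6) → L1-HIT  vc=[58]
11: 0x65 (blk 25, set 1) → MISS  vc=[58]
12: 0xea (blk 58, set 2) → VC-HIT  vc=[26]
13: 0x8a (blk 34, set 2) → MISS  vc=[26, 58]
14: 0xb9 (blk 46, set 6) → L1-HIT  vc=[26, 58]
15: 0x26 (blk 9, set 1) → MISS  vc=[26, 58, 25]
16: 0x44 (blk 17, set 1) → MISS  vc=[26, 58, 25, 9]
17: 0x24 (blk 9, set 1) → VC-HIT  vc=[26, 58, 25, 17]

OUTCOME = MISS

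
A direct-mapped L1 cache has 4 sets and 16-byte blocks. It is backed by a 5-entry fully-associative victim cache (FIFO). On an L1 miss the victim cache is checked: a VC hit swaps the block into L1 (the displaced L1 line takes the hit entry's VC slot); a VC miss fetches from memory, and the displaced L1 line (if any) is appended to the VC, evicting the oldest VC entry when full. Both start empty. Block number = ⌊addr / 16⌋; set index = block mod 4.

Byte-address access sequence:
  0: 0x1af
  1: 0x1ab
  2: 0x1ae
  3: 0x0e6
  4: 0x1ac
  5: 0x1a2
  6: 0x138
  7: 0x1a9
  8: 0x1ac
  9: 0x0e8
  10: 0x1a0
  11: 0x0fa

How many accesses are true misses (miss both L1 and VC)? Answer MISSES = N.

MISSES = 4

#0 0x1af→b26/s2 MISS; vc=[]
#1 0x1ab→b26/s2 L1-HIT; vc=[]
#2 0x1ae→b26/s2 L1-HIT; vc=[]
#3 0xe6→b14/s2 MISS; vc=[26]
#4 0x1ac→b26/s2 VC-HIT; vc=[14]
#5 0x1a2→b26/s2 L1-HIT; vc=[14]
#6 0x138→b19/s3 MISS; vc=[14]
#7 0x1a9→b26/s2 L1-HIT; vc=[14]
#8 0x1ac→b26/s2 L1-HIT; vc=[14]
#9 0xe8→b14/s2 VC-HIT; vc=[26]
#10 0x1a0→b26/s2 VC-HIT; vc=[14]
#11 0xfa→b15/s3 MISS; vc=[14,19]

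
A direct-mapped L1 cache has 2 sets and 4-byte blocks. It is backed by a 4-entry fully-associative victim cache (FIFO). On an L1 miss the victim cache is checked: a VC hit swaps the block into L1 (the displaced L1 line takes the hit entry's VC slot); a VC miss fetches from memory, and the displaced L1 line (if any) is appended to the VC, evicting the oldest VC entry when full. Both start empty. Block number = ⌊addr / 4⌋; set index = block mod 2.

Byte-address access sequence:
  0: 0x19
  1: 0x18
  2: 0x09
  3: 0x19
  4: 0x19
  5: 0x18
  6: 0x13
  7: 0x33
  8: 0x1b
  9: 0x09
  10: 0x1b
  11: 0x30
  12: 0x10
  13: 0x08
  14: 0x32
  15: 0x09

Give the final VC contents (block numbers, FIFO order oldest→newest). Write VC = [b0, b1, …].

#0 0x19→b6/s0 MISS; vc=[]
#1 0x18→b6/s0 L1-HIT; vc=[]
#2 0x9→b2/s0 MISS; vc=[6]
#3 0x19→b6/s0 VC-HIT; vc=[2]
#4 0x19→b6/s0 L1-HIT; vc=[2]
#5 0x18→b6/s0 L1-HIT; vc=[2]
#6 0x13→b4/s0 MISS; vc=[2,6]
#7 0x33→b12/s0 MISS; vc=[2,6,4]
#8 0x1b→b6/s0 VC-HIT; vc=[2,12,4]
#9 0x9→b2/s0 VC-HIT; vc=[6,12,4]
#10 0x1b→b6/s0 VC-HIT; vc=[2,12,4]
#11 0x30→b12/s0 VC-HIT; vc=[2,6,4]
#12 0x10→b4/s0 VC-HIT; vc=[2,6,12]
#13 0x8→b2/s0 VC-HIT; vc=[4,6,12]
#14 0x32→b12/s0 VC-HIT; vc=[4,6,2]
#15 0x9→b2/s0 VC-HIT; vc=[4,6,12]

VC = [4, 6, 12]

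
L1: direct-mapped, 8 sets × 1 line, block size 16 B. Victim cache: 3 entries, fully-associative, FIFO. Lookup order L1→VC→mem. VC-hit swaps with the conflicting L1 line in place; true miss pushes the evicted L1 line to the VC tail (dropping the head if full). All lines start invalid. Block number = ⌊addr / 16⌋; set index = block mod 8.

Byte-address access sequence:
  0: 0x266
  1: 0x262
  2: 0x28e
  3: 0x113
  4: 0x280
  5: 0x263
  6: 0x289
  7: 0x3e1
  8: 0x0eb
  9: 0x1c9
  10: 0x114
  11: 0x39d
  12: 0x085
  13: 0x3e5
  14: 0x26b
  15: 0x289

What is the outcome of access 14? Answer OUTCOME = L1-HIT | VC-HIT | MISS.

0: 0x266 (blk 38, set 6) → MISS  vc=[]
1: 0x262 (blk 38, set 6) → L1-HIT  vc=[]
2: 0x28e (blk 40, set 0) → MISS  vc=[]
3: 0x113 (blk 17, set 1) → MISS  vc=[]
4: 0x280 (blk 40, set 0) → L1-HIT  vc=[]
5: 0x263 (blk 38, set 6) → L1-HIT  vc=[]
6: 0x289 (blk 40, set 0) → L1-HIT  vc=[]
7: 0x3e1 (blk 62, set 6) → MISS  vc=[38]
8: 0xeb (blk 14, set 6) → MISS  vc=[38, 62]
9: 0x1c9 (blk 28, set 4) → MISS  vc=[38, 62]
10: 0x114 (blk 17, set 1) → L1-HIT  vc=[38, 62]
11: 0x39d (blk 57, set 1) → MISS  vc=[38, 62, 17]
12: 0x85 (blk 8, set 0) → MISS  vc=[62, 17, 40]
13: 0x3e5 (blk 62, set 6) → VC-HIT  vc=[14, 17, 40]
14: 0x26b (blk 38, set 6) → MISS  vc=[17, 40, 62]
15: 0x289 (blk 40, set 0) → VC-HIT  vc=[17, 8, 62]

OUTCOME = MISS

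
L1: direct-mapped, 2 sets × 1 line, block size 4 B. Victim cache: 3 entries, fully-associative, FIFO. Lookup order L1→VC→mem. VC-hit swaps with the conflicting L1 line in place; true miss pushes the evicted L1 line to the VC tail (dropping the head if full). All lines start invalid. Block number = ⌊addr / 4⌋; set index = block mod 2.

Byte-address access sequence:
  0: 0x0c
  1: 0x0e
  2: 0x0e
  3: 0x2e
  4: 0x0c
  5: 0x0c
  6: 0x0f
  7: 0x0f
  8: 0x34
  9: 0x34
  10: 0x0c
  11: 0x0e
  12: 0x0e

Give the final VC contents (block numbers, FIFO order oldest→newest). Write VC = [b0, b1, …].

VC = [11, 13]

#0 0xc→b3/s1 MISS; vc=[]
#1 0xe→b3/s1 L1-HIT; vc=[]
#2 0xe→b3/s1 L1-HIT; vc=[]
#3 0x2e→b11/s1 MISS; vc=[3]
#4 0xc→b3/s1 VC-HIT; vc=[11]
#5 0xc→b3/s1 L1-HIT; vc=[11]
#6 0xf→b3/s1 L1-HIT; vc=[11]
#7 0xf→b3/s1 L1-HIT; vc=[11]
#8 0x34→b13/s1 MISS; vc=[11,3]
#9 0x34→b13/s1 L1-HIT; vc=[11,3]
#10 0xc→b3/s1 VC-HIT; vc=[11,13]
#11 0xe→b3/s1 L1-HIT; vc=[11,13]
#12 0xe→b3/s1 L1-HIT; vc=[11,13]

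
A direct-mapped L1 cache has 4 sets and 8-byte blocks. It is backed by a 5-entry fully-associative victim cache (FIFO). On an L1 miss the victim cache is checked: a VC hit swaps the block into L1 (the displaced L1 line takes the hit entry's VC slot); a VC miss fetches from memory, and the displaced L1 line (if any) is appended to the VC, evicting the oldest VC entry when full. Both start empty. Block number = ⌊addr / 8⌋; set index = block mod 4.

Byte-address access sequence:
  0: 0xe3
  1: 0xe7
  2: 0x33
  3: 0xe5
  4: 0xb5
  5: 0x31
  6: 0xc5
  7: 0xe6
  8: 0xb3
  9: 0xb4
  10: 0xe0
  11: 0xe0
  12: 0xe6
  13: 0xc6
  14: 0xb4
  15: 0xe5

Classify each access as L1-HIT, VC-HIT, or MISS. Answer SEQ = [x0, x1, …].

SEQ = [MISS, L1-HIT, MISS, L1-HIT, MISS, VC-HIT, MISS, VC-HIT, VC-HIT, L1-HIT, L1-HIT, L1-HIT, L1-HIT, VC-HIT, L1-HIT, VC-HIT]

#0 0xe3→b28/s0 MISS; vc=[]
#1 0xe7→b28/s0 L1-HIT; vc=[]
#2 0x33→b6/s2 MISS; vc=[]
#3 0xe5→b28/s0 L1-HIT; vc=[]
#4 0xb5→b22/s2 MISS; vc=[6]
#5 0x31→b6/s2 VC-HIT; vc=[22]
#6 0xc5→b24/s0 MISS; vc=[22,28]
#7 0xe6→b28/s0 VC-HIT; vc=[22,24]
#8 0xb3→b22/s2 VC-HIT; vc=[6,24]
#9 0xb4→b22/s2 L1-HIT; vc=[6,24]
#10 0xe0→b28/s0 L1-HIT; vc=[6,24]
#11 0xe0→b28/s0 L1-HIT; vc=[6,24]
#12 0xe6→b28/s0 L1-HIT; vc=[6,24]
#13 0xc6→b24/s0 VC-HIT; vc=[6,28]
#14 0xb4→b22/s2 L1-HIT; vc=[6,28]
#15 0xe5→b28/s0 VC-HIT; vc=[6,24]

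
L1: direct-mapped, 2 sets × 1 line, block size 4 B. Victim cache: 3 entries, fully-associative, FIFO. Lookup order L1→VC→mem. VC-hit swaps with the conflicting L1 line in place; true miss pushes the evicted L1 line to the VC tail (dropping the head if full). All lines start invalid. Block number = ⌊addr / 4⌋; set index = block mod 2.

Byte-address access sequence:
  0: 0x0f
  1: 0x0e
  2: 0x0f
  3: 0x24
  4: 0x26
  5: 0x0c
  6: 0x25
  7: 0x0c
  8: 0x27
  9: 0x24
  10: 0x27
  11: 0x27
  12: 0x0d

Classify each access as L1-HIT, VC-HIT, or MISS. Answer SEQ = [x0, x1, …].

0: 0xf (blk 3, set 1) → MISS  vc=[]
1: 0xe (blk 3, set 1) → L1-HIT  vc=[]
2: 0xf (blk 3, set 1) → L1-HIT  vc=[]
3: 0x24 (blk 9, set 1) → MISS  vc=[3]
4: 0x26 (blk 9, set 1) → L1-HIT  vc=[3]
5: 0xc (blk 3, set 1) → VC-HIT  vc=[9]
6: 0x25 (blk 9, set 1) → VC-HIT  vc=[3]
7: 0xc (blk 3, set 1) → VC-HIT  vc=[9]
8: 0x27 (blk 9, set 1) → VC-HIT  vc=[3]
9: 0x24 (blk 9, set 1) → L1-HIT  vc=[3]
10: 0x27 (blk 9, set 1) → L1-HIT  vc=[3]
11: 0x27 (blk 9, set 1) → L1-HIT  vc=[3]
12: 0xd (blk 3, set 1) → VC-HIT  vc=[9]

SEQ = [MISS, L1-HIT, L1-HIT, MISS, L1-HIT, VC-HIT, VC-HIT, VC-HIT, VC-HIT, L1-HIT, L1-HIT, L1-HIT, VC-HIT]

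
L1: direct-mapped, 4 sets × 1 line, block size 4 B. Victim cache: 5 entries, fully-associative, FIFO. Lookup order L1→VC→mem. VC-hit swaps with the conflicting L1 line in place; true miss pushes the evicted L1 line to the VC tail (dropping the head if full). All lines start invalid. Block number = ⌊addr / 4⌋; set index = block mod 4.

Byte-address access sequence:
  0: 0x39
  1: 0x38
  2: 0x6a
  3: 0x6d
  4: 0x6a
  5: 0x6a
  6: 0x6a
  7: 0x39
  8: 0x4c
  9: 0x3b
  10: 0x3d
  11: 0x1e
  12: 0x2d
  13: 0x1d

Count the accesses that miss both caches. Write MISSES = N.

MISSES = 7

0: 0x39 (blk 14, set 2) → MISS  vc=[]
1: 0x38 (blk 14, set 2) → L1-HIT  vc=[]
2: 0x6a (blk 26, set 2) → MISS  vc=[14]
3: 0x6d (blk 27, set 3) → MISS  vc=[14]
4: 0x6a (blk 26, set 2) → L1-HIT  vc=[14]
5: 0x6a (blk 26, set 2) → L1-HIT  vc=[14]
6: 0x6a (blk 26, set 2) → L1-HIT  vc=[14]
7: 0x39 (blk 14, set 2) → VC-HIT  vc=[26]
8: 0x4c (blk 19, set 3) → MISS  vc=[26, 27]
9: 0x3b (blk 14, set 2) → L1-HIT  vc=[26, 27]
10: 0x3d (blk 15, set 3) → MISS  vc=[26, 27, 19]
11: 0x1e (blk 7, set 3) → MISS  vc=[26, 27, 19, 15]
12: 0x2d (blk 11, set 3) → MISS  vc=[26, 27, 19, 15, 7]
13: 0x1d (blk 7, set 3) → VC-HIT  vc=[26, 27, 19, 15, 11]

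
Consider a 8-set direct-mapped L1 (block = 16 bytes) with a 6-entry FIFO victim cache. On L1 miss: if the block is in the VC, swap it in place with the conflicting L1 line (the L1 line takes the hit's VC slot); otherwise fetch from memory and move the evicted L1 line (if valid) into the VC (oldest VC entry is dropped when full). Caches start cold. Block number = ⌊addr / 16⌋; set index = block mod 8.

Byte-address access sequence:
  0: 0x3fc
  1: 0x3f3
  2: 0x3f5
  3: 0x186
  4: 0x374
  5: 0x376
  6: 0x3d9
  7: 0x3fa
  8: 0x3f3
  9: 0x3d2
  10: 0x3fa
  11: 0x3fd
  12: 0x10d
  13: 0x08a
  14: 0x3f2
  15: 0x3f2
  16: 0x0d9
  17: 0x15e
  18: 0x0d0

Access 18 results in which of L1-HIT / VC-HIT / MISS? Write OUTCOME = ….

OUTCOME = VC-HIT

0: 0x3fc (blk 63, set 7) → MISS  vc=[]
1: 0x3f3 (blk 63, set 7) → L1-HIT  vc=[]
2: 0x3f5 (blk 63, set 7) → L1-HIT  vc=[]
3: 0x186 (blk 24, set 0) → MISS  vc=[]
4: 0x374 (blk 55, set 7) → MISS  vc=[63]
5: 0x376 (blk 55, set 7) → L1-HIT  vc=[63]
6: 0x3d9 (blk 61, set 5) → MISS  vc=[63]
7: 0x3fa (blk 63, set 7) → VC-HIT  vc=[55]
8: 0x3f3 (blk 63, set 7) → L1-HIT  vc=[55]
9: 0x3d2 (blk 61, set 5) → L1-HIT  vc=[55]
10: 0x3fa (blk 63, set 7) → L1-HIT  vc=[55]
11: 0x3fd (blk 63, set 7) → L1-HIT  vc=[55]
12: 0x10d (blk 16, set 0) → MISS  vc=[55, 24]
13: 0x8a (blk 8, set 0) → MISS  vc=[55, 24, 16]
14: 0x3f2 (blk 63, set 7) → L1-HIT  vc=[55, 24, 16]
15: 0x3f2 (blk 63, set 7) → L1-HIT  vc=[55, 24, 16]
16: 0xd9 (blk 13, set 5) → MISS  vc=[55, 24, 16, 61]
17: 0x15e (blk 21, set 5) → MISS  vc=[55, 24, 16, 61, 13]
18: 0xd0 (blk 13, set 5) → VC-HIT  vc=[55, 24, 16, 61, 21]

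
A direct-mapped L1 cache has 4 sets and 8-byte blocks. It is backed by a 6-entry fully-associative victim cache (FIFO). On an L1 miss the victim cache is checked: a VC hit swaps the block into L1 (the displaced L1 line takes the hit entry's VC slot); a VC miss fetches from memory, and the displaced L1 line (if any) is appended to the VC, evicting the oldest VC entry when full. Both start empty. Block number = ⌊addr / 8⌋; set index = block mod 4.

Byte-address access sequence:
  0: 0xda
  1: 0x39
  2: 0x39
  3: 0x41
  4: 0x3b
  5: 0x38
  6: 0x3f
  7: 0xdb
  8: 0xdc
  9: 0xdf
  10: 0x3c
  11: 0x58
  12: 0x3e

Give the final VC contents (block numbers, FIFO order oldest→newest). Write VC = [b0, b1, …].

#0 0xda→b27/s3 MISS; vc=[]
#1 0x39→b7/s3 MISS; vc=[27]
#2 0x39→b7/s3 L1-HIT; vc=[27]
#3 0x41→b8/s0 MISS; vc=[27]
#4 0x3b→b7/s3 L1-HIT; vc=[27]
#5 0x38→b7/s3 L1-HIT; vc=[27]
#6 0x3f→b7/s3 L1-HIT; vc=[27]
#7 0xdb→b27/s3 VC-HIT; vc=[7]
#8 0xdc→b27/s3 L1-HIT; vc=[7]
#9 0xdf→b27/s3 L1-HIT; vc=[7]
#10 0x3c→b7/s3 VC-HIT; vc=[27]
#11 0x58→b11/s3 MISS; vc=[27,7]
#12 0x3e→b7/s3 VC-HIT; vc=[27,11]

VC = [27, 11]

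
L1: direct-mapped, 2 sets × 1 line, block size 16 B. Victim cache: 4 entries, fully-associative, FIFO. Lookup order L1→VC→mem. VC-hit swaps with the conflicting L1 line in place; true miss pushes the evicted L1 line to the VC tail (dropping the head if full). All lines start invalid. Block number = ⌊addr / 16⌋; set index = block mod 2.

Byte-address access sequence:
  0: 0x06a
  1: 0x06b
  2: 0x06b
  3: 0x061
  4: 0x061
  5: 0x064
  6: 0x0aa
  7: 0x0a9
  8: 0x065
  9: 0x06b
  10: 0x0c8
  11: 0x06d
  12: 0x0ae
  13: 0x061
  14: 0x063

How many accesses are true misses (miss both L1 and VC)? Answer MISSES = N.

MISSES = 3

0: 0x6a (blk 6, set 0) → MISS  vc=[]
1: 0x6b (blk 6, set 0) → L1-HIT  vc=[]
2: 0x6b (blk 6, set 0) → L1-HIT  vc=[]
3: 0x61 (blk 6, set 0) → L1-HIT  vc=[]
4: 0x61 (blk 6, set 0) → L1-HIT  vc=[]
5: 0x64 (blk 6, set 0) → L1-HIT  vc=[]
6: 0xaa (blk 10, set 0) → MISS  vc=[6]
7: 0xa9 (blk 10, set 0) → L1-HIT  vc=[6]
8: 0x65 (blk 6, set 0) → VC-HIT  vc=[10]
9: 0x6b (blk 6, set 0) → L1-HIT  vc=[10]
10: 0xc8 (blk 12, set 0) → MISS  vc=[10, 6]
11: 0x6d (blk 6, set 0) → VC-HIT  vc=[10, 12]
12: 0xae (blk 10, set 0) → VC-HIT  vc=[6, 12]
13: 0x61 (blk 6, set 0) → VC-HIT  vc=[10, 12]
14: 0x63 (blk 6, set 0) → L1-HIT  vc=[10, 12]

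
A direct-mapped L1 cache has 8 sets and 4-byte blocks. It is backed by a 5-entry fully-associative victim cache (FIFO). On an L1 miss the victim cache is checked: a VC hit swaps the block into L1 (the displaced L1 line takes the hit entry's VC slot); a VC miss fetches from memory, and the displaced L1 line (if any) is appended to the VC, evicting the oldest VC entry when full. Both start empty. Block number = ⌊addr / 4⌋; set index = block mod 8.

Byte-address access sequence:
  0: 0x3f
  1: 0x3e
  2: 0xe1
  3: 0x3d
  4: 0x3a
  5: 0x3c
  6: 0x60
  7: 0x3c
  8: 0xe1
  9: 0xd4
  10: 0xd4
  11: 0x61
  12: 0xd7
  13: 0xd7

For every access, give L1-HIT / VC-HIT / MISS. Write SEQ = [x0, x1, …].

SEQ = [MISS, L1-HIT, MISS, L1-HIT, MISS, L1-HIT, MISS, L1-HIT, VC-HIT, MISS, L1-HIT, VC-HIT, L1-HIT, L1-HIT]

#0 0x3f→b15/s7 MISS; vc=[]
#1 0x3e→b15/s7 L1-HIT; vc=[]
#2 0xe1→b56/s0 MISS; vc=[]
#3 0x3d→b15/s7 L1-HIT; vc=[]
#4 0x3a→b14/s6 MISS; vc=[]
#5 0x3c→b15/s7 L1-HIT; vc=[]
#6 0x60→b24/s0 MISS; vc=[56]
#7 0x3c→b15/s7 L1-HIT; vc=[56]
#8 0xe1→b56/s0 VC-HIT; vc=[24]
#9 0xd4→b53/s5 MISS; vc=[24]
#10 0xd4→b53/s5 L1-HIT; vc=[24]
#11 0x61→b24/s0 VC-HIT; vc=[56]
#12 0xd7→b53/s5 L1-HIT; vc=[56]
#13 0xd7→b53/s5 L1-HIT; vc=[56]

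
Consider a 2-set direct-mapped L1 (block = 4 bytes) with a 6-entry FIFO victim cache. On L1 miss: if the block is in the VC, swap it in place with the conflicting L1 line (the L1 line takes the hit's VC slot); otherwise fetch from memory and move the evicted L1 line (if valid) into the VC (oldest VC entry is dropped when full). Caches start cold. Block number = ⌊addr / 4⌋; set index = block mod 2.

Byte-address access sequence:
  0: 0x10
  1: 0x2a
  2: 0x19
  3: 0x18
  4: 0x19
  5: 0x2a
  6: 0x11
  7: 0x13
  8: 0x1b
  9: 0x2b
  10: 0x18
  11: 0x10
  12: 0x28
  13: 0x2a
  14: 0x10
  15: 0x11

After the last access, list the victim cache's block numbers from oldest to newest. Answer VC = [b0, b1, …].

#0 0x10→b4/s0 MISS; vc=[]
#1 0x2a→b10/s0 MISS; vc=[4]
#2 0x19→b6/s0 MISS; vc=[4,10]
#3 0x18→b6/s0 L1-HIT; vc=[4,10]
#4 0x19→b6/s0 L1-HIT; vc=[4,10]
#5 0x2a→b10/s0 VC-HIT; vc=[4,6]
#6 0x11→b4/s0 VC-HIT; vc=[10,6]
#7 0x13→b4/s0 L1-HIT; vc=[10,6]
#8 0x1b→b6/s0 VC-HIT; vc=[10,4]
#9 0x2b→b10/s0 VC-HIT; vc=[6,4]
#10 0x18→b6/s0 VC-HIT; vc=[10,4]
#11 0x10→b4/s0 VC-HIT; vc=[10,6]
#12 0x28→b10/s0 VC-HIT; vc=[4,6]
#13 0x2a→b10/s0 L1-HIT; vc=[4,6]
#14 0x10→b4/s0 VC-HIT; vc=[10,6]
#15 0x11→b4/s0 L1-HIT; vc=[10,6]

VC = [10, 6]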